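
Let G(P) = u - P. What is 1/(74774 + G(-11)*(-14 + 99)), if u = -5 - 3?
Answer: 1/75029 ≈ 1.3328e-5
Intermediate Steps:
u = -8
G(P) = -8 - P
1/(74774 + G(-11)*(-14 + 99)) = 1/(74774 + (-8 - 1*(-11))*(-14 + 99)) = 1/(74774 + (-8 + 11)*85) = 1/(74774 + 3*85) = 1/(74774 + 255) = 1/75029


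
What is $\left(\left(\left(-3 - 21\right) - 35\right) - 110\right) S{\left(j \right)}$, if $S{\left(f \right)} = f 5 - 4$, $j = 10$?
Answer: $-7774$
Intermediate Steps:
$S{\left(f \right)} = -4 + 5 f$ ($S{\left(f \right)} = 5 f - 4 = -4 + 5 f$)
$\left(\left(\left(-3 - 21\right) - 35\right) - 110\right) S{\left(j \right)} = \left(\left(\left(-3 - 21\right) - 35\right) - 110\right) \left(-4 + 5 \cdot 10\right) = \left(\left(-24 - 35\right) - 110\right) \left(-4 + 50\right) = \left(-59 - 110\right) 46 = \left(-169\right) 46 = -7774$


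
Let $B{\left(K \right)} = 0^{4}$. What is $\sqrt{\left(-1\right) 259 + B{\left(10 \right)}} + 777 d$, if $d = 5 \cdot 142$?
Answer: $551670 + i \sqrt{259} \approx 5.5167 \cdot 10^{5} + 16.093 i$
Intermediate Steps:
$B{\left(K \right)} = 0$
$d = 710$
$\sqrt{\left(-1\right) 259 + B{\left(10 \right)}} + 777 d = \sqrt{\left(-1\right) 259 + 0} + 777 \cdot 710 = \sqrt{-259 + 0} + 551670 = \sqrt{-259} + 551670 = i \sqrt{259} + 551670 = 551670 + i \sqrt{259}$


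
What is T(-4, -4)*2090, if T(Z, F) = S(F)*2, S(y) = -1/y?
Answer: 1045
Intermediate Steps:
T(Z, F) = -2/F (T(Z, F) = -1/F*2 = -2/F)
T(-4, -4)*2090 = -2/(-4)*2090 = -2*(-1/4)*2090 = (1/2)*2090 = 1045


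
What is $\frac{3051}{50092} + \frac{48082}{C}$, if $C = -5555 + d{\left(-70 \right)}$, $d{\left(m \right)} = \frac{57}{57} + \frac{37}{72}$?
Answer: $- \frac{172193749767}{20029336292} \approx -8.5971$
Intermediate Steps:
$d{\left(m \right)} = \frac{109}{72}$ ($d{\left(m \right)} = 57 \cdot \frac{1}{57} + 37 \cdot \frac{1}{72} = 1 + \frac{37}{72} = \frac{109}{72}$)
$C = - \frac{399851}{72}$ ($C = -5555 + \frac{109}{72} = - \frac{399851}{72} \approx -5553.5$)
$\frac{3051}{50092} + \frac{48082}{C} = \frac{3051}{50092} + \frac{48082}{- \frac{399851}{72}} = 3051 \cdot \frac{1}{50092} + 48082 \left(- \frac{72}{399851}\right) = \frac{3051}{50092} - \frac{3461904}{399851} = - \frac{172193749767}{20029336292}$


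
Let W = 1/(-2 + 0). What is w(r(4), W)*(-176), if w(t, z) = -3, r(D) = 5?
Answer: 528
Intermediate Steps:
W = -½ (W = 1/(-2) = -½ ≈ -0.50000)
w(r(4), W)*(-176) = -3*(-176) = 528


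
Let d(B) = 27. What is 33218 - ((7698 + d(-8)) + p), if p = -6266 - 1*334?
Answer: 32093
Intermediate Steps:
p = -6600 (p = -6266 - 334 = -6600)
33218 - ((7698 + d(-8)) + p) = 33218 - ((7698 + 27) - 6600) = 33218 - (7725 - 6600) = 33218 - 1*1125 = 33218 - 1125 = 32093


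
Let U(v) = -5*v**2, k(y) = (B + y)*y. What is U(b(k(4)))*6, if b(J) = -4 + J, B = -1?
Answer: -1920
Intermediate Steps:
k(y) = y*(-1 + y) (k(y) = (-1 + y)*y = y*(-1 + y))
U(b(k(4)))*6 = -5*(-4 + 4*(-1 + 4))**2*6 = -5*(-4 + 4*3)**2*6 = -5*(-4 + 12)**2*6 = -5*8**2*6 = -5*64*6 = -320*6 = -1920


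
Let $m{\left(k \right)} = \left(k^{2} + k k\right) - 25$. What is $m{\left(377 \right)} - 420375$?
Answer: $-136142$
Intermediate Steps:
$m{\left(k \right)} = -25 + 2 k^{2}$ ($m{\left(k \right)} = \left(k^{2} + k^{2}\right) - 25 = 2 k^{2} - 25 = -25 + 2 k^{2}$)
$m{\left(377 \right)} - 420375 = \left(-25 + 2 \cdot 377^{2}\right) - 420375 = \left(-25 + 2 \cdot 142129\right) - 420375 = \left(-25 + 284258\right) - 420375 = 284233 - 420375 = -136142$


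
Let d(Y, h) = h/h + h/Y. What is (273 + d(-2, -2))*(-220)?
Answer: -60500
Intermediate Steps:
d(Y, h) = 1 + h/Y
(273 + d(-2, -2))*(-220) = (273 + (-2 - 2)/(-2))*(-220) = (273 - 1/2*(-4))*(-220) = (273 + 2)*(-220) = 275*(-220) = -60500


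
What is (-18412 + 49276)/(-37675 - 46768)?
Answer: -30864/84443 ≈ -0.36550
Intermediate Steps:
(-18412 + 49276)/(-37675 - 46768) = 30864/(-84443) = 30864*(-1/84443) = -30864/84443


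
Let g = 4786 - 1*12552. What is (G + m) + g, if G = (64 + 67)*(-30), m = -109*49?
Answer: -17037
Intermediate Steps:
m = -5341
g = -7766 (g = 4786 - 12552 = -7766)
G = -3930 (G = 131*(-30) = -3930)
(G + m) + g = (-3930 - 5341) - 7766 = -9271 - 7766 = -17037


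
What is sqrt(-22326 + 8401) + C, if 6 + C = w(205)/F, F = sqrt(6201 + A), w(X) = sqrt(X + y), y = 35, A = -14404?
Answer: -6 + 5*I*sqrt(557) - 4*I*sqrt(123045)/8203 ≈ -6.0 + 117.83*I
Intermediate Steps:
w(X) = sqrt(35 + X) (w(X) = sqrt(X + 35) = sqrt(35 + X))
F = I*sqrt(8203) (F = sqrt(6201 - 14404) = sqrt(-8203) = I*sqrt(8203) ≈ 90.57*I)
C = -6 - 4*I*sqrt(123045)/8203 (C = -6 + sqrt(35 + 205)/((I*sqrt(8203))) = -6 + sqrt(240)*(-I*sqrt(8203)/8203) = -6 + (4*sqrt(15))*(-I*sqrt(8203)/8203) = -6 - 4*I*sqrt(123045)/8203 ≈ -6.0 - 0.17105*I)
sqrt(-22326 + 8401) + C = sqrt(-22326 + 8401) + (-6 - 4*I*sqrt(123045)/8203) = sqrt(-13925) + (-6 - 4*I*sqrt(123045)/8203) = 5*I*sqrt(557) + (-6 - 4*I*sqrt(123045)/8203) = -6 + 5*I*sqrt(557) - 4*I*sqrt(123045)/8203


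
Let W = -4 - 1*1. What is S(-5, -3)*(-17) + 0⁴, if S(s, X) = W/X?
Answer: -85/3 ≈ -28.333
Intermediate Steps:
W = -5 (W = -4 - 1 = -5)
S(s, X) = -5/X
S(-5, -3)*(-17) + 0⁴ = -5/(-3)*(-17) + 0⁴ = -5*(-⅓)*(-17) + 0 = (5/3)*(-17) + 0 = -85/3 + 0 = -85/3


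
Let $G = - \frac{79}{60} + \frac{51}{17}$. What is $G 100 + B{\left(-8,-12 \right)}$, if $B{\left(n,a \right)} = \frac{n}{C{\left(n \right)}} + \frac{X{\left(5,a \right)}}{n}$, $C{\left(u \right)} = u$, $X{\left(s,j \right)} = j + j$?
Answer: $\frac{517}{3} \approx 172.33$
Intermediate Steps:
$X{\left(s,j \right)} = 2 j$
$G = \frac{101}{60}$ ($G = \left(-79\right) \frac{1}{60} + 51 \cdot \frac{1}{17} = - \frac{79}{60} + 3 = \frac{101}{60} \approx 1.6833$)
$B{\left(n,a \right)} = 1 + \frac{2 a}{n}$ ($B{\left(n,a \right)} = \frac{n}{n} + \frac{2 a}{n} = 1 + \frac{2 a}{n}$)
$G 100 + B{\left(-8,-12 \right)} = \frac{101}{60} \cdot 100 + \frac{-8 + 2 \left(-12\right)}{-8} = \frac{505}{3} - \frac{-8 - 24}{8} = \frac{505}{3} - -4 = \frac{505}{3} + 4 = \frac{517}{3}$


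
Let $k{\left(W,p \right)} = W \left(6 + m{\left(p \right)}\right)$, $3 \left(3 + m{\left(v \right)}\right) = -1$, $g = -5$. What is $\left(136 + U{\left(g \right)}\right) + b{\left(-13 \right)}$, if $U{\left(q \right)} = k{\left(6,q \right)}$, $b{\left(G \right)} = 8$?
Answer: $160$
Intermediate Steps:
$m{\left(v \right)} = - \frac{10}{3}$ ($m{\left(v \right)} = -3 + \frac{1}{3} \left(-1\right) = -3 - \frac{1}{3} = - \frac{10}{3}$)
$k{\left(W,p \right)} = \frac{8 W}{3}$ ($k{\left(W,p \right)} = W \left(6 - \frac{10}{3}\right) = W \frac{8}{3} = \frac{8 W}{3}$)
$U{\left(q \right)} = 16$ ($U{\left(q \right)} = \frac{8}{3} \cdot 6 = 16$)
$\left(136 + U{\left(g \right)}\right) + b{\left(-13 \right)} = \left(136 + 16\right) + 8 = 152 + 8 = 160$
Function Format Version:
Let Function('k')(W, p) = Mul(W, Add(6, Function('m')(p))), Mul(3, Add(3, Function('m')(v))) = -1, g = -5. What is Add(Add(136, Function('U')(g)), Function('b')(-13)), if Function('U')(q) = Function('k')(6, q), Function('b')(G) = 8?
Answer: 160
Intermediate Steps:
Function('m')(v) = Rational(-10, 3) (Function('m')(v) = Add(-3, Mul(Rational(1, 3), -1)) = Add(-3, Rational(-1, 3)) = Rational(-10, 3))
Function('k')(W, p) = Mul(Rational(8, 3), W) (Function('k')(W, p) = Mul(W, Add(6, Rational(-10, 3))) = Mul(W, Rational(8, 3)) = Mul(Rational(8, 3), W))
Function('U')(q) = 16 (Function('U')(q) = Mul(Rational(8, 3), 6) = 16)
Add(Add(136, Function('U')(g)), Function('b')(-13)) = Add(Add(136, 16), 8) = Add(152, 8) = 160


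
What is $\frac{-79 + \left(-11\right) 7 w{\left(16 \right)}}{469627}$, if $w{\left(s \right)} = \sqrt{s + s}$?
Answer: $- \frac{79}{469627} - \frac{308 \sqrt{2}}{469627} \approx -0.0010957$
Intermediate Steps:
$w{\left(s \right)} = \sqrt{2} \sqrt{s}$ ($w{\left(s \right)} = \sqrt{2 s} = \sqrt{2} \sqrt{s}$)
$\frac{-79 + \left(-11\right) 7 w{\left(16 \right)}}{469627} = \frac{-79 + \left(-11\right) 7 \sqrt{2} \sqrt{16}}{469627} = \left(-79 - 77 \sqrt{2} \cdot 4\right) \frac{1}{469627} = \left(-79 - 77 \cdot 4 \sqrt{2}\right) \frac{1}{469627} = \left(-79 - 308 \sqrt{2}\right) \frac{1}{469627} = - \frac{79}{469627} - \frac{308 \sqrt{2}}{469627}$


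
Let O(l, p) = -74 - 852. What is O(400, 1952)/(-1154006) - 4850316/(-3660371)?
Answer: 2800341634721/2112045048113 ≈ 1.3259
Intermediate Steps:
O(l, p) = -926
O(400, 1952)/(-1154006) - 4850316/(-3660371) = -926/(-1154006) - 4850316/(-3660371) = -926*(-1/1154006) - 4850316*(-1/3660371) = 463/577003 + 4850316/3660371 = 2800341634721/2112045048113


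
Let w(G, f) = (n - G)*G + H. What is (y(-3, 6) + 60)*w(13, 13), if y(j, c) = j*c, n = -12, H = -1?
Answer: -13692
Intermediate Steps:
y(j, c) = c*j
w(G, f) = -1 + G*(-12 - G) (w(G, f) = (-12 - G)*G - 1 = G*(-12 - G) - 1 = -1 + G*(-12 - G))
(y(-3, 6) + 60)*w(13, 13) = (6*(-3) + 60)*(-1 - 1*13² - 12*13) = (-18 + 60)*(-1 - 1*169 - 156) = 42*(-1 - 169 - 156) = 42*(-326) = -13692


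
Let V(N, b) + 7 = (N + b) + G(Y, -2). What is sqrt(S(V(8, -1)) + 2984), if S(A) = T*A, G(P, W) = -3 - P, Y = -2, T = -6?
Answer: sqrt(2990) ≈ 54.681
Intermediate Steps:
V(N, b) = -8 + N + b (V(N, b) = -7 + ((N + b) + (-3 - 1*(-2))) = -7 + ((N + b) + (-3 + 2)) = -7 + ((N + b) - 1) = -7 + (-1 + N + b) = -8 + N + b)
S(A) = -6*A
sqrt(S(V(8, -1)) + 2984) = sqrt(-6*(-8 + 8 - 1) + 2984) = sqrt(-6*(-1) + 2984) = sqrt(6 + 2984) = sqrt(2990)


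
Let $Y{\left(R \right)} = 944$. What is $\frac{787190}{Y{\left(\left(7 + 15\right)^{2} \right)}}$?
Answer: $\frac{393595}{472} \approx 833.89$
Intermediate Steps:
$\frac{787190}{Y{\left(\left(7 + 15\right)^{2} \right)}} = \frac{787190}{944} = 787190 \cdot \frac{1}{944} = \frac{393595}{472}$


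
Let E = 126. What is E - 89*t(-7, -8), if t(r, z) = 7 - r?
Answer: -1120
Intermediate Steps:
E - 89*t(-7, -8) = 126 - 89*(7 - 1*(-7)) = 126 - 89*(7 + 7) = 126 - 89*14 = 126 - 1246 = -1120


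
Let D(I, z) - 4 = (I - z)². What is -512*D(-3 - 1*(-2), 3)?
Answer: -10240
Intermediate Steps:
D(I, z) = 4 + (I - z)²
-512*D(-3 - 1*(-2), 3) = -512*(4 + ((-3 - 1*(-2)) - 1*3)²) = -512*(4 + ((-3 + 2) - 3)²) = -512*(4 + (-1 - 3)²) = -512*(4 + (-4)²) = -512*(4 + 16) = -512*20 = -10240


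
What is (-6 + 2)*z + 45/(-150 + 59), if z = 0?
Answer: -45/91 ≈ -0.49451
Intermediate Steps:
(-6 + 2)*z + 45/(-150 + 59) = (-6 + 2)*0 + 45/(-150 + 59) = -4*0 + 45/(-91) = 0 - 1/91*45 = 0 - 45/91 = -45/91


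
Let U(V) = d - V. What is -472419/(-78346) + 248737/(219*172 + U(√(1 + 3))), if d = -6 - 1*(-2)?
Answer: 9319948345/737666763 ≈ 12.634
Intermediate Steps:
d = -4 (d = -6 + 2 = -4)
U(V) = -4 - V
-472419/(-78346) + 248737/(219*172 + U(√(1 + 3))) = -472419/(-78346) + 248737/(219*172 + (-4 - √(1 + 3))) = -472419*(-1/78346) + 248737/(37668 + (-4 - √4)) = 472419/78346 + 248737/(37668 + (-4 - 1*2)) = 472419/78346 + 248737/(37668 + (-4 - 2)) = 472419/78346 + 248737/(37668 - 6) = 472419/78346 + 248737/37662 = 9319948345/737666763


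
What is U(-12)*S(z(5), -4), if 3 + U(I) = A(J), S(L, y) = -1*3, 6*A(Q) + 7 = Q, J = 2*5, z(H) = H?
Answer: 15/2 ≈ 7.5000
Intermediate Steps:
J = 10
A(Q) = -7/6 + Q/6
S(L, y) = -3
U(I) = -5/2 (U(I) = -3 + (-7/6 + (⅙)*10) = -3 + (-7/6 + 5/3) = -3 + ½ = -5/2)
U(-12)*S(z(5), -4) = -5/2*(-3) = 15/2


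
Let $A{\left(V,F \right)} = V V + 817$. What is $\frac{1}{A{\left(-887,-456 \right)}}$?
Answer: $\frac{1}{787586} \approx 1.2697 \cdot 10^{-6}$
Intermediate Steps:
$A{\left(V,F \right)} = 817 + V^{2}$ ($A{\left(V,F \right)} = V^{2} + 817 = 817 + V^{2}$)
$\frac{1}{A{\left(-887,-456 \right)}} = \frac{1}{817 + \left(-887\right)^{2}} = \frac{1}{817 + 786769} = \frac{1}{787586}$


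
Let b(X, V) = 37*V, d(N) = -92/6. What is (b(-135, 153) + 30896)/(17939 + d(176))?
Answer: 109671/53771 ≈ 2.0396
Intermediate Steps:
d(N) = -46/3 (d(N) = -92*⅙ = -46/3)
(b(-135, 153) + 30896)/(17939 + d(176)) = (37*153 + 30896)/(17939 - 46/3) = (5661 + 30896)/(53771/3) = 36557*(3/53771) = 109671/53771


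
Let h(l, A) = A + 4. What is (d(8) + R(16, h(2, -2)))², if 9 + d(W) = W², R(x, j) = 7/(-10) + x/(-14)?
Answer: 13845841/4900 ≈ 2825.7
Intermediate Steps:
h(l, A) = 4 + A
R(x, j) = -7/10 - x/14 (R(x, j) = 7*(-⅒) + x*(-1/14) = -7/10 - x/14)
d(W) = -9 + W²
(d(8) + R(16, h(2, -2)))² = ((-9 + 8²) + (-7/10 - 1/14*16))² = ((-9 + 64) + (-7/10 - 8/7))² = (55 - 129/70)² = (3721/70)² = 13845841/4900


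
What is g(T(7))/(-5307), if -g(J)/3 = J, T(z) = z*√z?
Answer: 7*√7/1769 ≈ 0.010469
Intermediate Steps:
T(z) = z^(3/2)
g(J) = -3*J
g(T(7))/(-5307) = -21*√7/(-5307) = -21*√7*(-1/5307) = 7*√7/1769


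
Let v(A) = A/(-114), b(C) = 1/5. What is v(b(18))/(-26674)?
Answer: 1/15204180 ≈ 6.5771e-8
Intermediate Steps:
b(C) = ⅕
v(A) = -A/114 (v(A) = A*(-1/114) = -A/114)
v(b(18))/(-26674) = -1/114*⅕/(-26674) = -1/570*(-1/26674) = 1/15204180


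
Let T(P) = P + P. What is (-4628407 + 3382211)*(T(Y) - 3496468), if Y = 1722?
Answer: 4352992536704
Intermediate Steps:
T(P) = 2*P
(-4628407 + 3382211)*(T(Y) - 3496468) = (-4628407 + 3382211)*(2*1722 - 3496468) = -1246196*(3444 - 3496468) = -1246196*(-3493024) = 4352992536704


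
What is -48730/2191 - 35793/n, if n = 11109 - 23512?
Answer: -525975727/27174973 ≈ -19.355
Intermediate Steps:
n = -12403
-48730/2191 - 35793/n = -48730/2191 - 35793/(-12403) = -48730*1/2191 - 35793*(-1/12403) = -48730/2191 + 35793/12403 = -525975727/27174973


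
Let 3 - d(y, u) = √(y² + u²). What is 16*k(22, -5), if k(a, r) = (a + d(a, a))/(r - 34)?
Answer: -400/39 + 352*√2/39 ≈ 2.5078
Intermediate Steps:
d(y, u) = 3 - √(u² + y²) (d(y, u) = 3 - √(y² + u²) = 3 - √(u² + y²))
k(a, r) = (3 + a - √2*√(a²))/(-34 + r) (k(a, r) = (a + (3 - √(a² + a²)))/(r - 34) = (a + (3 - √(2*a²)))/(-34 + r) = (a + (3 - √2*√(a²)))/(-34 + r) = (3 + a - √2*√(a²))/(-34 + r))
16*k(22, -5) = 16*((3 + 22 - √2*√(22²))/(-34 - 5)) = 16*((3 + 22 - √2*√484)/(-39)) = 16*(-(3 + 22 - 1*√2*22)/39) = 16*(-(3 + 22 - 22*√2)/39) = 16*(-(25 - 22*√2)/39) = 16*(-25/39 + 22*√2/39) = -400/39 + 352*√2/39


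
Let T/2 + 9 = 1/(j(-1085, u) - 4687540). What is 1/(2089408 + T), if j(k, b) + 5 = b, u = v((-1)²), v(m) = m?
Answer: 2343772/4897053779079 ≈ 4.7861e-7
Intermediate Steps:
u = 1 (u = (-1)² = 1)
j(k, b) = -5 + b
T = -42187897/2343772 (T = -18 + 2/((-5 + 1) - 4687540) = -18 + 2/(-4 - 4687540) = -18 + 2/(-4687544) = -18 + 2*(-1/4687544) = -18 - 1/2343772 = -42187897/2343772 ≈ -18.000)
1/(2089408 + T) = 1/(2089408 - 42187897/2343772) = 1/(4897053779079/2343772) = 2343772/4897053779079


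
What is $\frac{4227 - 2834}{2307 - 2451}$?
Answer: $- \frac{1393}{144} \approx -9.6736$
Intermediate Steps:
$\frac{4227 - 2834}{2307 - 2451} = \frac{1393}{-144} = 1393 \left(- \frac{1}{144}\right) = - \frac{1393}{144}$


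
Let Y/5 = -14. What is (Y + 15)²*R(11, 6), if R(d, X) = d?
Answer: 33275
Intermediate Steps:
Y = -70 (Y = 5*(-14) = -70)
(Y + 15)²*R(11, 6) = (-70 + 15)²*11 = (-55)²*11 = 3025*11 = 33275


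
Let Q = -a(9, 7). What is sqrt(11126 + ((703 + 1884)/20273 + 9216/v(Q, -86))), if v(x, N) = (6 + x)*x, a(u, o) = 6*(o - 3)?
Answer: sqrt(41233909132713)/60819 ≈ 105.58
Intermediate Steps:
a(u, o) = -18 + 6*o (a(u, o) = 6*(-3 + o) = -18 + 6*o)
Q = -24 (Q = -(-18 + 6*7) = -(-18 + 42) = -1*24 = -24)
v(x, N) = x*(6 + x)
sqrt(11126 + ((703 + 1884)/20273 + 9216/v(Q, -86))) = sqrt(11126 + ((703 + 1884)/20273 + 9216/((-24*(6 - 24))))) = sqrt(11126 + (2587*(1/20273) + 9216/((-24*(-18))))) = sqrt(11126 + (2587/20273 + 9216/432)) = sqrt(11126 + (2587/20273 + 9216*(1/432))) = sqrt(11126 + (2587/20273 + 64/3)) = sqrt(11126 + 1305233/60819) = sqrt(677977427/60819) = sqrt(41233909132713)/60819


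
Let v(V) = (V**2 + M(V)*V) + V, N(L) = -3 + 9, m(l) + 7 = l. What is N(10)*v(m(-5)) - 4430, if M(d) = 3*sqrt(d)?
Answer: -3638 - 432*I*sqrt(3) ≈ -3638.0 - 748.25*I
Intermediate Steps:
m(l) = -7 + l
N(L) = 6
v(V) = V + V**2 + 3*V**(3/2) (v(V) = (V**2 + (3*sqrt(V))*V) + V = (V**2 + 3*V**(3/2)) + V = V + V**2 + 3*V**(3/2))
N(10)*v(m(-5)) - 4430 = 6*((-7 - 5)*(1 + (-7 - 5) + 3*sqrt(-7 - 5))) - 4430 = 6*(-12*(1 - 12 + 3*sqrt(-12))) - 4430 = 6*(-12*(1 - 12 + 3*(2*I*sqrt(3)))) - 4430 = 6*(-12*(1 - 12 + 6*I*sqrt(3))) - 4430 = 6*(-12*(-11 + 6*I*sqrt(3))) - 4430 = 6*(132 - 72*I*sqrt(3)) - 4430 = (792 - 432*I*sqrt(3)) - 4430 = -3638 - 432*I*sqrt(3)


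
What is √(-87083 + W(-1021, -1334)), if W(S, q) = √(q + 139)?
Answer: √(-87083 + I*√1195) ≈ 0.059 + 295.1*I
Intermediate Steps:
W(S, q) = √(139 + q)
√(-87083 + W(-1021, -1334)) = √(-87083 + √(139 - 1334)) = √(-87083 + √(-1195)) = √(-87083 + I*√1195)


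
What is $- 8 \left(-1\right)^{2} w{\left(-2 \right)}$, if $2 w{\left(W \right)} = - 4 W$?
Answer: $-32$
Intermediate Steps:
$w{\left(W \right)} = - 2 W$ ($w{\left(W \right)} = \frac{\left(-4\right) W}{2} = - 2 W$)
$- 8 \left(-1\right)^{2} w{\left(-2 \right)} = - 8 \left(-1\right)^{2} \left(\left(-2\right) \left(-2\right)\right) = \left(-8\right) 1 \cdot 4 = \left(-8\right) 4 = -32$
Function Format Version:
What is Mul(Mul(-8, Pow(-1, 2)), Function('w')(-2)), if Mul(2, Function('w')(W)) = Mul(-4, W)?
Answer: -32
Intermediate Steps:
Function('w')(W) = Mul(-2, W) (Function('w')(W) = Mul(Rational(1, 2), Mul(-4, W)) = Mul(-2, W))
Mul(Mul(-8, Pow(-1, 2)), Function('w')(-2)) = Mul(Mul(-8, Pow(-1, 2)), Mul(-2, -2)) = Mul(Mul(-8, 1), 4) = Mul(-8, 4) = -32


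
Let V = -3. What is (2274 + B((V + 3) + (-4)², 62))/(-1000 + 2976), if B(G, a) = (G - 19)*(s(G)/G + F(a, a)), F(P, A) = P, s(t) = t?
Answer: 2085/1976 ≈ 1.0552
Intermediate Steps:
B(G, a) = (1 + a)*(-19 + G) (B(G, a) = (G - 19)*(G/G + a) = (-19 + G)*(1 + a) = (1 + a)*(-19 + G))
(2274 + B((V + 3) + (-4)², 62))/(-1000 + 2976) = (2274 + (-19 + ((-3 + 3) + (-4)²) - 19*62 + ((-3 + 3) + (-4)²)*62))/(-1000 + 2976) = (2274 + (-19 + (0 + 16) - 1178 + (0 + 16)*62))/1976 = (2274 + (-19 + 16 - 1178 + 16*62))*(1/1976) = (2274 + (-19 + 16 - 1178 + 992))*(1/1976) = (2274 - 189)*(1/1976) = 2085*(1/1976) = 2085/1976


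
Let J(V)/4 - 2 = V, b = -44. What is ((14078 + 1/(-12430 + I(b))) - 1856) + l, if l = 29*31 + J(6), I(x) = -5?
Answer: 163557554/12435 ≈ 13153.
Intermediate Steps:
J(V) = 8 + 4*V
l = 931 (l = 29*31 + (8 + 4*6) = 899 + (8 + 24) = 899 + 32 = 931)
((14078 + 1/(-12430 + I(b))) - 1856) + l = ((14078 + 1/(-12430 - 5)) - 1856) + 931 = ((14078 + 1/(-12435)) - 1856) + 931 = ((14078 - 1/12435) - 1856) + 931 = (175059929/12435 - 1856) + 931 = 151980569/12435 + 931 = 163557554/12435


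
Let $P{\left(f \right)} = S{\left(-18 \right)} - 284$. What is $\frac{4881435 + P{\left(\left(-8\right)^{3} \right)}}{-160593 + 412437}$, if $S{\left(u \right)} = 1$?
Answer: $\frac{1220288}{62961} \approx 19.382$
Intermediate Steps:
$P{\left(f \right)} = -283$ ($P{\left(f \right)} = 1 - 284 = -283$)
$\frac{4881435 + P{\left(\left(-8\right)^{3} \right)}}{-160593 + 412437} = \frac{4881435 - 283}{-160593 + 412437} = \frac{4881152}{251844} = 4881152 \cdot \frac{1}{251844} = \frac{1220288}{62961}$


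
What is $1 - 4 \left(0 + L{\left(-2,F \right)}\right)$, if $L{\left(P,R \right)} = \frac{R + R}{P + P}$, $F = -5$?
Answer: $-9$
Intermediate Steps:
$L{\left(P,R \right)} = \frac{R}{P}$ ($L{\left(P,R \right)} = \frac{2 R}{2 P} = 2 R \frac{1}{2 P} = \frac{R}{P}$)
$1 - 4 \left(0 + L{\left(-2,F \right)}\right) = 1 - 4 \left(0 - \frac{5}{-2}\right) = 1 - 4 \left(0 - - \frac{5}{2}\right) = 1 - 4 \left(0 + \frac{5}{2}\right) = 1 - 10 = -9$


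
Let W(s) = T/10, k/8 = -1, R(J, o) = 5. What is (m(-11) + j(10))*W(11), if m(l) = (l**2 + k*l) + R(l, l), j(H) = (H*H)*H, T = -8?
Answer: -4856/5 ≈ -971.20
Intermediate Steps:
k = -8 (k = 8*(-1) = -8)
j(H) = H**3 (j(H) = H**2*H = H**3)
m(l) = 5 + l**2 - 8*l (m(l) = (l**2 - 8*l) + 5 = 5 + l**2 - 8*l)
W(s) = -4/5 (W(s) = -8/10 = -8*1/10 = -4/5)
(m(-11) + j(10))*W(11) = ((5 + (-11)**2 - 8*(-11)) + 10**3)*(-4/5) = ((5 + 121 + 88) + 1000)*(-4/5) = (214 + 1000)*(-4/5) = 1214*(-4/5) = -4856/5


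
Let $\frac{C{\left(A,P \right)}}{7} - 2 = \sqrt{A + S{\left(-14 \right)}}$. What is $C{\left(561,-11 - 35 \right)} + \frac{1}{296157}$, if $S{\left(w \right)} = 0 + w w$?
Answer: $\frac{4146199}{296157} + 7 \sqrt{757} \approx 206.6$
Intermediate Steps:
$S{\left(w \right)} = w^{2}$ ($S{\left(w \right)} = 0 + w^{2} = w^{2}$)
$C{\left(A,P \right)} = 14 + 7 \sqrt{196 + A}$ ($C{\left(A,P \right)} = 14 + 7 \sqrt{A + \left(-14\right)^{2}} = 14 + 7 \sqrt{A + 196} = 14 + 7 \sqrt{196 + A}$)
$C{\left(561,-11 - 35 \right)} + \frac{1}{296157} = \left(14 + 7 \sqrt{196 + 561}\right) + \frac{1}{296157} = \left(14 + 7 \sqrt{757}\right) + \frac{1}{296157} = \frac{4146199}{296157} + 7 \sqrt{757}$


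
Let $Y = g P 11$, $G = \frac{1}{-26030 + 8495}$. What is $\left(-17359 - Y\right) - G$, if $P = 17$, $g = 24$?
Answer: $- \frac{383087144}{17535} \approx -21847.0$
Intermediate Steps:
$G = - \frac{1}{17535}$ ($G = \frac{1}{-17535} = - \frac{1}{17535} \approx -5.7029 \cdot 10^{-5}$)
$Y = 4488$ ($Y = 24 \cdot 17 \cdot 11 = 408 \cdot 11 = 4488$)
$\left(-17359 - Y\right) - G = \left(-17359 - 4488\right) - - \frac{1}{17535} = \left(-17359 - 4488\right) + \frac{1}{17535} = -21847 + \frac{1}{17535} = - \frac{383087144}{17535}$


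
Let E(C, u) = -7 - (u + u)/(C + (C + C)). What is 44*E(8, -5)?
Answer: -869/3 ≈ -289.67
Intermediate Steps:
E(C, u) = -7 - 2*u/(3*C) (E(C, u) = -7 - 2*u/(C + 2*C) = -7 - 2*u/(3*C))
44*E(8, -5) = 44*(-7 - ⅔*(-5)/8) = 44*(-7 - ⅔*(-5)*⅛) = 44*(-7 + 5/12) = 44*(-79/12) = -869/3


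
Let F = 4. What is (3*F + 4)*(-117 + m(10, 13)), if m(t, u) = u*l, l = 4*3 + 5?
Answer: 1664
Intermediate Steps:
l = 17 (l = 12 + 5 = 17)
m(t, u) = 17*u (m(t, u) = u*17 = 17*u)
(3*F + 4)*(-117 + m(10, 13)) = (3*4 + 4)*(-117 + 17*13) = (12 + 4)*(-117 + 221) = 16*104 = 1664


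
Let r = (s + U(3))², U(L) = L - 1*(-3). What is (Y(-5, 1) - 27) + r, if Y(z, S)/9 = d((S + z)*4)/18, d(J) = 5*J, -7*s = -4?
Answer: -1167/49 ≈ -23.816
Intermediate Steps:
s = 4/7 (s = -⅐*(-4) = 4/7 ≈ 0.57143)
U(L) = 3 + L (U(L) = L + 3 = 3 + L)
r = 2116/49 (r = (4/7 + (3 + 3))² = (4/7 + 6)² = (46/7)² = 2116/49 ≈ 43.184)
Y(z, S) = 10*S + 10*z (Y(z, S) = 9*((5*((S + z)*4))/18) = 9*((5*(4*S + 4*z))*(1/18)) = 9*((20*S + 20*z)*(1/18)) = 9*(10*S/9 + 10*z/9) = 10*S + 10*z)
(Y(-5, 1) - 27) + r = ((10*1 + 10*(-5)) - 27) + 2116/49 = ((10 - 50) - 27) + 2116/49 = (-40 - 27) + 2116/49 = -67 + 2116/49 = -1167/49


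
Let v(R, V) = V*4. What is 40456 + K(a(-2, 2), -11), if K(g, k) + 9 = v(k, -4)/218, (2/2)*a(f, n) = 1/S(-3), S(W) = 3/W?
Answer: 4408715/109 ≈ 40447.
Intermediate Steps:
v(R, V) = 4*V
a(f, n) = -1 (a(f, n) = 1/(3/(-3)) = 1/(3*(-1/3)) = 1/(-1) = -1)
K(g, k) = -989/109 (K(g, k) = -9 + (4*(-4))/218 = -9 - 16*1/218 = -9 - 8/109 = -989/109)
40456 + K(a(-2, 2), -11) = 40456 - 989/109 = 4408715/109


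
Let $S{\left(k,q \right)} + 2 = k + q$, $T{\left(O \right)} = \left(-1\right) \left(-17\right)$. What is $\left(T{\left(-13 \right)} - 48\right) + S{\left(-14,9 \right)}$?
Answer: $-38$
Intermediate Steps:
$T{\left(O \right)} = 17$
$S{\left(k,q \right)} = -2 + k + q$ ($S{\left(k,q \right)} = -2 + \left(k + q\right) = -2 + k + q$)
$\left(T{\left(-13 \right)} - 48\right) + S{\left(-14,9 \right)} = \left(17 - 48\right) - 7 = -31 - 7 = -38$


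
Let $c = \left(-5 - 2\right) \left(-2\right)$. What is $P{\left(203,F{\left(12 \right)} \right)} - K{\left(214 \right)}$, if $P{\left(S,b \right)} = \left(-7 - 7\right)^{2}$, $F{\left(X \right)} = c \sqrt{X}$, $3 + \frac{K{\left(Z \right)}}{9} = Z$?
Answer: $-1703$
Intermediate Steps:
$c = 14$ ($c = \left(-7\right) \left(-2\right) = 14$)
$K{\left(Z \right)} = -27 + 9 Z$
$F{\left(X \right)} = 14 \sqrt{X}$
$P{\left(S,b \right)} = 196$ ($P{\left(S,b \right)} = \left(-14\right)^{2} = 196$)
$P{\left(203,F{\left(12 \right)} \right)} - K{\left(214 \right)} = 196 - \left(-27 + 9 \cdot 214\right) = 196 - \left(-27 + 1926\right) = 196 - 1899 = -1703$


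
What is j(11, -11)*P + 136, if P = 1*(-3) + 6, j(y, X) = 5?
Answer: 151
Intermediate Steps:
P = 3 (P = -3 + 6 = 3)
j(11, -11)*P + 136 = 5*3 + 136 = 15 + 136 = 151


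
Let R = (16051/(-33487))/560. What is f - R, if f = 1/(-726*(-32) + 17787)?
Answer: 96735527/109888260240 ≈ 0.00088031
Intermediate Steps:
f = 1/41019 (f = 1/(23232 + 17787) = 1/41019 ≈ 2.4379e-5)
R = -2293/2678960 (R = (16051*(-1/33487))*(1/560) = -16051/33487*1/560 = -2293/2678960 ≈ -0.00085593)
f - R = 1/41019 - 1*(-2293/2678960) = 1/41019 + 2293/2678960 = 96735527/109888260240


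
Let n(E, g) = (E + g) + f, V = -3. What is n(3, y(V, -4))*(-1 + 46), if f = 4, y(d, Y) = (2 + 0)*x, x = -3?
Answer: 45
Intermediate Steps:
y(d, Y) = -6 (y(d, Y) = (2 + 0)*(-3) = 2*(-3) = -6)
n(E, g) = 4 + E + g (n(E, g) = (E + g) + 4 = 4 + E + g)
n(3, y(V, -4))*(-1 + 46) = (4 + 3 - 6)*(-1 + 46) = 1*45 = 45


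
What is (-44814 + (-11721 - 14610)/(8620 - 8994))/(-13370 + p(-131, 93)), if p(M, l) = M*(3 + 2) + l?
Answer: 1859345/578952 ≈ 3.2116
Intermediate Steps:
p(M, l) = l + 5*M (p(M, l) = M*5 + l = 5*M + l = l + 5*M)
(-44814 + (-11721 - 14610)/(8620 - 8994))/(-13370 + p(-131, 93)) = (-44814 + (-11721 - 14610)/(8620 - 8994))/(-13370 + (93 + 5*(-131))) = (-44814 - 26331/(-374))/(-13370 + (93 - 655)) = (-44814 - 26331*(-1/374))/(-13370 - 562) = (-44814 + 26331/374)/(-13932) = -16734105/374*(-1/13932) = 1859345/578952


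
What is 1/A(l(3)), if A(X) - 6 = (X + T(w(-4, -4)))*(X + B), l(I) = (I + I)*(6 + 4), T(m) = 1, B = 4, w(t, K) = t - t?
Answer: 1/3910 ≈ 0.00025575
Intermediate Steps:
w(t, K) = 0
l(I) = 20*I (l(I) = (2*I)*10 = 20*I)
A(X) = 6 + (1 + X)*(4 + X) (A(X) = 6 + (X + 1)*(X + 4) = 6 + (1 + X)*(4 + X))
1/A(l(3)) = 1/(10 + (20*3)**2 + 5*(20*3)) = 1/(10 + 60**2 + 5*60) = 1/(10 + 3600 + 300) = 1/3910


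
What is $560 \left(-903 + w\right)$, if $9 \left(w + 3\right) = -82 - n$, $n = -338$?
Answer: $- \frac{4422880}{9} \approx -4.9143 \cdot 10^{5}$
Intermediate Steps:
$w = \frac{229}{9}$ ($w = -3 + \frac{-82 - -338}{9} = -3 + \frac{-82 + 338}{9} = -3 + \frac{1}{9} \cdot 256 = -3 + \frac{256}{9} = \frac{229}{9} \approx 25.444$)
$560 \left(-903 + w\right) = 560 \left(-903 + \frac{229}{9}\right) = 560 \left(- \frac{7898}{9}\right) = - \frac{4422880}{9}$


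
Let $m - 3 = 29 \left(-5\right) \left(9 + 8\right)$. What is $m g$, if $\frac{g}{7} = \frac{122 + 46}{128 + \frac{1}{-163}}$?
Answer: $- \frac{471935856}{20863} \approx -22621.0$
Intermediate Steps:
$g = \frac{191688}{20863}$ ($g = 7 \frac{122 + 46}{128 + \frac{1}{-163}} = 7 \frac{168}{128 - \frac{1}{163}} = 7 \frac{168}{\frac{20863}{163}} = 7 \cdot 168 \cdot \frac{163}{20863} = 7 \cdot \frac{27384}{20863} = \frac{191688}{20863} \approx 9.1879$)
$m = -2462$ ($m = 3 + 29 \left(-5\right) \left(9 + 8\right) = 3 - 2465 = -2462$)
$m g = \left(-2462\right) \frac{191688}{20863} = - \frac{471935856}{20863}$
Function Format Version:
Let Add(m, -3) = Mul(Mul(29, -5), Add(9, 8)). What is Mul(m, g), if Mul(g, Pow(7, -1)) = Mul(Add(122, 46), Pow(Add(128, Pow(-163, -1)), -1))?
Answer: Rational(-471935856, 20863) ≈ -22621.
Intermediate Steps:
g = Rational(191688, 20863) (g = Mul(7, Mul(Add(122, 46), Pow(Add(128, Pow(-163, -1)), -1))) = Mul(7, Mul(168, Pow(Add(128, Rational(-1, 163)), -1))) = Mul(7, Mul(168, Pow(Rational(20863, 163), -1))) = Mul(7, Mul(168, Rational(163, 20863))) = Mul(7, Rational(27384, 20863)) = Rational(191688, 20863) ≈ 9.1879)
m = -2462 (m = Add(3, Mul(Mul(29, -5), Add(9, 8))) = Add(3, Mul(-145, 17)) = Add(3, -2465) = -2462)
Mul(m, g) = Mul(-2462, Rational(191688, 20863)) = Rational(-471935856, 20863)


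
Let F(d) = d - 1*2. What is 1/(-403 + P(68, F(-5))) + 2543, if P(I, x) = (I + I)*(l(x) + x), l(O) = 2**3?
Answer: 678980/267 ≈ 2543.0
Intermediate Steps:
l(O) = 8
F(d) = -2 + d (F(d) = d - 2 = -2 + d)
P(I, x) = 2*I*(8 + x) (P(I, x) = (I + I)*(8 + x) = (2*I)*(8 + x) = 2*I*(8 + x))
1/(-403 + P(68, F(-5))) + 2543 = 1/(-403 + 2*68*(8 + (-2 - 5))) + 2543 = 1/(-403 + 2*68*(8 - 7)) + 2543 = 1/(-403 + 2*68*1) + 2543 = 1/(-403 + 136) + 2543 = 1/(-267) + 2543 = -1/267 + 2543 = 678980/267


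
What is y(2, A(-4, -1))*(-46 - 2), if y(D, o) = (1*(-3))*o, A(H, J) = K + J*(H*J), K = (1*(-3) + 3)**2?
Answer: -576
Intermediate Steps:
K = 0 (K = (-3 + 3)**2 = 0**2 = 0)
A(H, J) = H*J**2 (A(H, J) = 0 + J*(H*J) = 0 + H*J**2 = H*J**2)
y(D, o) = -3*o
y(2, A(-4, -1))*(-46 - 2) = (-(-12)*(-1)**2)*(-46 - 2) = -(-12)*(-48) = -3*(-4)*(-48) = 12*(-48) = -576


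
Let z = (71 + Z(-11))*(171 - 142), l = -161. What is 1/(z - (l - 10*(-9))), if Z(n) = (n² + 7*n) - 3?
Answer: 1/3319 ≈ 0.00030130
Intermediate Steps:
Z(n) = -3 + n² + 7*n
z = 3248 (z = (71 + (-3 + (-11)² + 7*(-11)))*(171 - 142) = (71 + (-3 + 121 - 77))*29 = (71 + 41)*29 = 112*29 = 3248)
1/(z - (l - 10*(-9))) = 1/(3248 - (-161 - 10*(-9))) = 1/(3248 - (-161 + 90)) = 1/(3248 - 1*(-71)) = 1/(3248 + 71) = 1/3319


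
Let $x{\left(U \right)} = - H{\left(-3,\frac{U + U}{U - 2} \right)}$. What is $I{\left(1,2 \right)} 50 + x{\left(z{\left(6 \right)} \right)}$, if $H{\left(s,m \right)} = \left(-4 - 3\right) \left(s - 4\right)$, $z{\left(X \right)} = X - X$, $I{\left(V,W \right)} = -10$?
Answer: $-549$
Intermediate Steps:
$z{\left(X \right)} = 0$
$H{\left(s,m \right)} = 28 - 7 s$ ($H{\left(s,m \right)} = - 7 \left(-4 + s\right) = 28 - 7 s$)
$x{\left(U \right)} = -49$ ($x{\left(U \right)} = - (28 - -21) = - (28 + 21) = \left(-1\right) 49 = -49$)
$I{\left(1,2 \right)} 50 + x{\left(z{\left(6 \right)} \right)} = \left(-10\right) 50 - 49 = -500 - 49 = -549$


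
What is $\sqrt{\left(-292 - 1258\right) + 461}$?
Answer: $33 i \approx 33.0 i$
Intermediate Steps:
$\sqrt{\left(-292 - 1258\right) + 461} = \sqrt{-1550 + 461} = \sqrt{-1089} = 33 i$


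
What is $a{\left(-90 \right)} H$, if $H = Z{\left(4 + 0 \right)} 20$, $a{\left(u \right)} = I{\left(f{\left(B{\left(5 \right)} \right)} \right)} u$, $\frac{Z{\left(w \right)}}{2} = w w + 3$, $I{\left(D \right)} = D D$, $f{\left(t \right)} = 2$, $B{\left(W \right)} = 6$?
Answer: $-273600$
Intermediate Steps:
$I{\left(D \right)} = D^{2}$
$Z{\left(w \right)} = 6 + 2 w^{2}$ ($Z{\left(w \right)} = 2 \left(w w + 3\right) = 2 \left(w^{2} + 3\right) = 2 \left(3 + w^{2}\right) = 6 + 2 w^{2}$)
$a{\left(u \right)} = 4 u$ ($a{\left(u \right)} = 2^{2} u = 4 u$)
$H = 760$ ($H = \left(6 + 2 \left(4 + 0\right)^{2}\right) 20 = \left(6 + 2 \cdot 4^{2}\right) 20 = \left(6 + 2 \cdot 16\right) 20 = \left(6 + 32\right) 20 = 38 \cdot 20 = 760$)
$a{\left(-90 \right)} H = 4 \left(-90\right) 760 = \left(-360\right) 760 = -273600$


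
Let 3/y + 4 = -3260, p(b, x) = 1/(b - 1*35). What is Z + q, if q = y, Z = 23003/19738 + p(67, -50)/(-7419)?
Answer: 92765082151/79661304768 ≈ 1.1645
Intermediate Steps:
p(b, x) = 1/(-35 + b) (p(b, x) = 1/(b - 35) = 1/(-35 + b))
y = -1/1088 (y = 3/(-4 - 3260) = 3/(-3264) = 3*(-1/3264) = -1/1088 ≈ -0.00091912)
Z = 2730538243/2342979552 (Z = 23003/19738 + 1/((-35 + 67)*(-7419)) = 23003*(1/19738) - 1/7419/32 = 23003/19738 + (1/32)*(-1/7419) = 23003/19738 - 1/237408 = 2730538243/2342979552 ≈ 1.1654)
q = -1/1088 ≈ -0.00091912
Z + q = 2730538243/2342979552 - 1/1088 = 92765082151/79661304768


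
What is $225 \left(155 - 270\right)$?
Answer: $-25875$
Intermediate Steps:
$225 \left(155 - 270\right) = 225 \left(-115\right) = -25875$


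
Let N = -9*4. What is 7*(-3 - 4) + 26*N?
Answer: -985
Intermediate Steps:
N = -36
7*(-3 - 4) + 26*N = 7*(-3 - 4) + 26*(-36) = 7*(-7) - 936 = -49 - 936 = -985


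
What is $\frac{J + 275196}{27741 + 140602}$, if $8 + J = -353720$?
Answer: $- \frac{78532}{168343} \approx -0.4665$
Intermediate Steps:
$J = -353728$ ($J = -8 - 353720 = -353728$)
$\frac{J + 275196}{27741 + 140602} = \frac{-353728 + 275196}{27741 + 140602} = - \frac{78532}{168343}$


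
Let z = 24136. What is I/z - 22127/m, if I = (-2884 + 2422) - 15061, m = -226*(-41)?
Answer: -338946695/111822088 ≈ -3.0311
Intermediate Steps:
m = 9266
I = -15523 (I = -462 - 15061 = -15523)
I/z - 22127/m = -15523/24136 - 22127/9266 = -338946695/111822088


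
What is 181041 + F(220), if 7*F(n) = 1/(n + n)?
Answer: 557606281/3080 ≈ 1.8104e+5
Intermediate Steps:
F(n) = 1/(14*n) (F(n) = 1/(7*(n + n)) = 1/(7*((2*n))) = (1/(2*n))/7 = 1/(14*n))
181041 + F(220) = 181041 + (1/14)/220 = 181041 + (1/14)*(1/220) = 181041 + 1/3080 = 557606281/3080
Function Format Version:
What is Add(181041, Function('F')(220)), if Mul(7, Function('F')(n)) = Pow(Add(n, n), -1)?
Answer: Rational(557606281, 3080) ≈ 1.8104e+5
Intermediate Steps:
Function('F')(n) = Mul(Rational(1, 14), Pow(n, -1)) (Function('F')(n) = Mul(Rational(1, 7), Pow(Add(n, n), -1)) = Mul(Rational(1, 7), Pow(Mul(2, n), -1)) = Mul(Rational(1, 7), Mul(Rational(1, 2), Pow(n, -1))) = Mul(Rational(1, 14), Pow(n, -1)))
Add(181041, Function('F')(220)) = Add(181041, Mul(Rational(1, 14), Pow(220, -1))) = Add(181041, Mul(Rational(1, 14), Rational(1, 220))) = Add(181041, Rational(1, 3080)) = Rational(557606281, 3080)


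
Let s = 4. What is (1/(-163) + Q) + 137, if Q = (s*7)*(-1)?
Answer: 17766/163 ≈ 108.99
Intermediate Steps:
Q = -28 (Q = (4*7)*(-1) = 28*(-1) = -28)
(1/(-163) + Q) + 137 = (1/(-163) - 28) + 137 = (-1/163 - 28) + 137 = -4565/163 + 137 = 17766/163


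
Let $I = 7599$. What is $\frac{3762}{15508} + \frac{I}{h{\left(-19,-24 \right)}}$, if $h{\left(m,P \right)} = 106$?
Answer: $\frac{14780508}{205481} \approx 71.931$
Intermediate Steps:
$\frac{3762}{15508} + \frac{I}{h{\left(-19,-24 \right)}} = \frac{3762}{15508} + \frac{7599}{106} = 3762 \cdot \frac{1}{15508} + 7599 \cdot \frac{1}{106} = \frac{1881}{7754} + \frac{7599}{106} = \frac{14780508}{205481}$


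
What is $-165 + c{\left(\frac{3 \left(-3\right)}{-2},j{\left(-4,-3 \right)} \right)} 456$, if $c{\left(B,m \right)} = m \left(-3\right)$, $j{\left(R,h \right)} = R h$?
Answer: $-16581$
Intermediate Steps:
$c{\left(B,m \right)} = - 3 m$
$-165 + c{\left(\frac{3 \left(-3\right)}{-2},j{\left(-4,-3 \right)} \right)} 456 = -165 + - 3 \left(\left(-4\right) \left(-3\right)\right) 456 = -165 + \left(-3\right) 12 \cdot 456 = -165 - 16416 = -16581$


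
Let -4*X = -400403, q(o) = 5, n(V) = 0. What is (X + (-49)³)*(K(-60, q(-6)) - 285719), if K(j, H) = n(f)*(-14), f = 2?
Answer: 20055473767/4 ≈ 5.0139e+9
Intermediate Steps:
X = 400403/4 (X = -¼*(-400403) = 400403/4 ≈ 1.0010e+5)
K(j, H) = 0 (K(j, H) = 0*(-14) = 0)
(X + (-49)³)*(K(-60, q(-6)) - 285719) = (400403/4 + (-49)³)*(0 - 285719) = (400403/4 - 117649)*(-285719) = -70193/4*(-285719) = 20055473767/4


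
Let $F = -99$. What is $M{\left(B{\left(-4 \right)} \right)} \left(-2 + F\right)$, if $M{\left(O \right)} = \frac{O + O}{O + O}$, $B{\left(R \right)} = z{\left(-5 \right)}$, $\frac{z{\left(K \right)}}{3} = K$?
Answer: $-101$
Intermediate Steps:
$z{\left(K \right)} = 3 K$
$B{\left(R \right)} = -15$ ($B{\left(R \right)} = 3 \left(-5\right) = -15$)
$M{\left(O \right)} = 1$ ($M{\left(O \right)} = \frac{2 O}{2 O} = 2 O \frac{1}{2 O} = 1$)
$M{\left(B{\left(-4 \right)} \right)} \left(-2 + F\right) = 1 \left(-2 - 99\right) = 1 \left(-101\right) = -101$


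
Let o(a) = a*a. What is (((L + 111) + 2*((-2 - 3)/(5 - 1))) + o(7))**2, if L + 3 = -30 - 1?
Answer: 61009/4 ≈ 15252.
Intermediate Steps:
o(a) = a**2
L = -34 (L = -3 + (-30 - 1) = -3 - 31 = -34)
(((L + 111) + 2*((-2 - 3)/(5 - 1))) + o(7))**2 = (((-34 + 111) + 2*((-2 - 3)/(5 - 1))) + 7**2)**2 = ((77 + 2*(-5/4)) + 49)**2 = ((77 - 5/2) + 49)**2 = (149/2 + 49)**2 = (247/2)**2 = 61009/4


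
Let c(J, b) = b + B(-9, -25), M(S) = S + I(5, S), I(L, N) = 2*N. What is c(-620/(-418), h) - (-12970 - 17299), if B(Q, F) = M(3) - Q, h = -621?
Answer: 29666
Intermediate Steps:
M(S) = 3*S (M(S) = S + 2*S = 3*S)
B(Q, F) = 9 - Q (B(Q, F) = 3*3 - Q = 9 - Q)
c(J, b) = 18 + b (c(J, b) = b + (9 - 1*(-9)) = b + (9 + 9) = b + 18 = 18 + b)
c(-620/(-418), h) - (-12970 - 17299) = (18 - 621) - (-12970 - 17299) = -603 - 1*(-30269) = -603 + 30269 = 29666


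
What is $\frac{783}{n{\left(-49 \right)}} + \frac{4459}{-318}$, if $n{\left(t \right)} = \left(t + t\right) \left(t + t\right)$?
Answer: $- \frac{21287621}{1527036} \approx -13.94$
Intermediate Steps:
$n{\left(t \right)} = 4 t^{2}$ ($n{\left(t \right)} = 2 t 2 t = 4 t^{2}$)
$\frac{783}{n{\left(-49 \right)}} + \frac{4459}{-318} = \frac{783}{4 \left(-49\right)^{2}} + \frac{4459}{-318} = \frac{783}{4 \cdot 2401} + 4459 \left(- \frac{1}{318}\right) = \frac{783}{9604} - \frac{4459}{318} = - \frac{21287621}{1527036}$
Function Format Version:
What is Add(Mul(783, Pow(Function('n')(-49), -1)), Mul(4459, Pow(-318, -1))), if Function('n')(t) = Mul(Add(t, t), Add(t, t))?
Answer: Rational(-21287621, 1527036) ≈ -13.940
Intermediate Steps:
Function('n')(t) = Mul(4, Pow(t, 2)) (Function('n')(t) = Mul(Mul(2, t), Mul(2, t)) = Mul(4, Pow(t, 2)))
Add(Mul(783, Pow(Function('n')(-49), -1)), Mul(4459, Pow(-318, -1))) = Add(Mul(783, Pow(Mul(4, Pow(-49, 2)), -1)), Mul(4459, Pow(-318, -1))) = Add(Mul(783, Pow(Mul(4, 2401), -1)), Mul(4459, Rational(-1, 318))) = Add(Mul(783, Pow(9604, -1)), Rational(-4459, 318)) = Add(Mul(783, Rational(1, 9604)), Rational(-4459, 318)) = Add(Rational(783, 9604), Rational(-4459, 318)) = Rational(-21287621, 1527036)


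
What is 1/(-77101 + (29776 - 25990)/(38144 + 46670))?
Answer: -42407/3269620214 ≈ -1.2970e-5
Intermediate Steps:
1/(-77101 + (29776 - 25990)/(38144 + 46670)) = 1/(-77101 + 3786/84814) = 1/(-77101 + 3786*(1/84814)) = 1/(-77101 + 1893/42407) = 1/(-3269620214/42407) = -42407/3269620214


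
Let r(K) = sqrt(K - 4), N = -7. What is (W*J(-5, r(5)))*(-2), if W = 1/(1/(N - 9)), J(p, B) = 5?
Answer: 160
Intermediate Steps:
r(K) = sqrt(-4 + K)
W = -16 (W = 1/(1/(-7 - 9)) = 1/(1/(-16)) = 1/(-1/16) = -16)
(W*J(-5, r(5)))*(-2) = -16*5*(-2) = -80*(-2) = 160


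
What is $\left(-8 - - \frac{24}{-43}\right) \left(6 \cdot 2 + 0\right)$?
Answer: $- \frac{4416}{43} \approx -102.7$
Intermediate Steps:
$\left(-8 - - \frac{24}{-43}\right) \left(6 \cdot 2 + 0\right) = \left(-8 - \left(-24\right) \left(- \frac{1}{43}\right)\right) \left(12 + 0\right) = \left(-8 - \frac{24}{43}\right) 12 = \left(- \frac{368}{43}\right) 12 = - \frac{4416}{43}$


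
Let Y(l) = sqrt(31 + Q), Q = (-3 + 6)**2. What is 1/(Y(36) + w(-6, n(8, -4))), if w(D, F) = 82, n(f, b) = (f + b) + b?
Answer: 41/3342 - sqrt(10)/3342 ≈ 0.011322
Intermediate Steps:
n(f, b) = f + 2*b (n(f, b) = (b + f) + b = f + 2*b)
Q = 9 (Q = 3**2 = 9)
Y(l) = 2*sqrt(10) (Y(l) = sqrt(31 + 9) = sqrt(40) = 2*sqrt(10))
1/(Y(36) + w(-6, n(8, -4))) = 1/(2*sqrt(10) + 82) = 1/(82 + 2*sqrt(10))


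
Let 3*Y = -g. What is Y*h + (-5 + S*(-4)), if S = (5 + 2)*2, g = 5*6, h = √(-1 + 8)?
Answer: -61 - 10*√7 ≈ -87.458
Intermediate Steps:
h = √7 ≈ 2.6458
g = 30
S = 14 (S = 7*2 = 14)
Y = -10 (Y = (-1*30)/3 = (⅓)*(-30) = -10)
Y*h + (-5 + S*(-4)) = -10*√7 + (-5 + 14*(-4)) = -10*√7 + (-5 - 56) = -10*√7 - 61 = -61 - 10*√7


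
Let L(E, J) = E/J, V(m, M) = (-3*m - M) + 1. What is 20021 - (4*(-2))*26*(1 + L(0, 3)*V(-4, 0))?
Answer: 20229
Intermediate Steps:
V(m, M) = 1 - M - 3*m (V(m, M) = (-M - 3*m) + 1 = 1 - M - 3*m)
20021 - (4*(-2))*26*(1 + L(0, 3)*V(-4, 0)) = 20021 - (4*(-2))*26*(1 + (0/3)*(1 - 1*0 - 3*(-4))) = 20021 - (-8*26)*(1 + (0*(⅓))*(1 + 0 + 12)) = 20021 - (-208)*(1 + 0*13) = 20021 - (-208)*(1 + 0) = 20021 - (-208) = 20021 - 1*(-208) = 20021 + 208 = 20229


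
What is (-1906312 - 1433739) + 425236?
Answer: -2914815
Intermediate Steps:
(-1906312 - 1433739) + 425236 = -3340051 + 425236 = -2914815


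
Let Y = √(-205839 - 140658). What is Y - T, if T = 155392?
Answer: -155392 + I*√346497 ≈ -1.5539e+5 + 588.64*I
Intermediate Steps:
Y = I*√346497 (Y = √(-346497) = I*√346497 ≈ 588.64*I)
Y - T = I*√346497 - 1*155392 = I*√346497 - 155392 = -155392 + I*√346497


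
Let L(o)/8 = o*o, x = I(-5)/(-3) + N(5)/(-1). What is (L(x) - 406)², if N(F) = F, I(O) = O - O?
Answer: 42436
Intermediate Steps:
I(O) = 0
x = -5 (x = 0/(-3) + 5/(-1) = 0*(-⅓) + 5*(-1) = 0 - 5 = -5)
L(o) = 8*o² (L(o) = 8*(o*o) = 8*o²)
(L(x) - 406)² = (8*(-5)² - 406)² = (8*25 - 406)² = (200 - 406)² = (-206)² = 42436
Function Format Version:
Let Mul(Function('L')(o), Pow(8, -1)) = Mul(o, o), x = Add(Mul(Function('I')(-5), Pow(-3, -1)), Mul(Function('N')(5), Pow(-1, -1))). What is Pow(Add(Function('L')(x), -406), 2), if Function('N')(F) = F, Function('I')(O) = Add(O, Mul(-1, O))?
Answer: 42436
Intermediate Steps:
Function('I')(O) = 0
x = -5 (x = Add(Mul(0, Pow(-3, -1)), Mul(5, Pow(-1, -1))) = Add(Mul(0, Rational(-1, 3)), Mul(5, -1)) = Add(0, -5) = -5)
Function('L')(o) = Mul(8, Pow(o, 2)) (Function('L')(o) = Mul(8, Mul(o, o)) = Mul(8, Pow(o, 2)))
Pow(Add(Function('L')(x), -406), 2) = Pow(Add(Mul(8, Pow(-5, 2)), -406), 2) = Pow(Add(Mul(8, 25), -406), 2) = Pow(Add(200, -406), 2) = Pow(-206, 2) = 42436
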